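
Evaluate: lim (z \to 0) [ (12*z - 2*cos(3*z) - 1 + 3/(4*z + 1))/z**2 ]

Substitution gives 0/0 (the numerator vanishes to order 2).
Expand each term to order z^2: the coefficient of z^2 in -2·cos(3z) is 9 and in 3·1/(1 + 4z) is 48.
Lower-order terms cancel with the polynomial part, so the numerator is (57)·z^2 + o(z^2), and the limit is (57)/(1) = 57.

57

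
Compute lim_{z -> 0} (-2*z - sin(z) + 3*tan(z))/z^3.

7/6

Substitution gives 0/0 (the numerator vanishes to order 3).
Expand each term to order z^3: the coefficient of z^3 in 3·tan(z) is 1 and in −sin(z) is 1/6.
Lower-order terms cancel with the polynomial part, so the numerator is (7/6)·z^3 + o(z^3), and the limit is (7/6)/(1) = 7/6.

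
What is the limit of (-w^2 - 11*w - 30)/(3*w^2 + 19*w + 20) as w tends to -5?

1/11

At w = -5 both the top and bottom vanish — a removable singularity. Factoring out (w + 5) from each leaves (-w - 6)/(3*w + 4), which at w = -5 equals 1/11.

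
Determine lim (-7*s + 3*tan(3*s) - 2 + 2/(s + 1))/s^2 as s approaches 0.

Substitution gives 0/0; apply L'Hôpital's rule 2 times.
After differentiating numerator and denominator 2 times the quotient is (54*tan(3*s)/cos(3*s)^2 + 4/(s + 1)^3)/(2); at s = 0 this is 2.

2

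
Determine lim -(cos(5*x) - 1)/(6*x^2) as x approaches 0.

Direct substitution gives 0/0.
Apply L'Hôpital: lim (-5*sin(5*x))/(-12*x), still 0/0.
After 2 applications of L'Hôpital's rule the quotient is (-25*cos(5*x))/(-12); substituting x = 0 gives 25/12.

25/12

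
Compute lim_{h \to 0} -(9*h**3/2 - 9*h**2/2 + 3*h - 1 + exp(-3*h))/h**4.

-27/8

Direct substitution gives 0/0.
Apply L'Hôpital: lim (27*h^2/2 - 9*h + 3 - 3*e^(-3*h))/(-4*h^3), still 0/0.
Apply L'Hôpital: lim (27*h - 9 + 9*e^(-3*h))/(-12*h^2), still 0/0.
Apply L'Hôpital: lim (27 - 27*e^(-3*h))/(-24*h), still 0/0.
After 4 applications of L'Hôpital's rule the quotient is (81*e^(-3*h))/(-24); substituting h = 0 gives -27/8.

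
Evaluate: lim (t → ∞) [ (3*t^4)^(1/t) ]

Base → ∞ and exponent → 0: an ∞^0 form.
Take logs: (1/t)·ln(3·t^4) = (ln 3 + 4·ln t)/t → 0.
So the limit is e^0 = 1.

1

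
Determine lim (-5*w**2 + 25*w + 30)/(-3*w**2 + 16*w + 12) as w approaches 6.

At w = 6 both the top and bottom vanish — a removable singularity. Factoring out (w - 6) from each leaves (-5*w - 5)/(-3*w - 2), which at w = 6 equals 7/4.

7/4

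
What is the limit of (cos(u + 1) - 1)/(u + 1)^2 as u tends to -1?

-1/2

Direct substitution gives 0/0.
Apply L'Hôpital: lim (-sin(u + 1))/(2*u + 2), still 0/0.
After 2 applications of L'Hôpital's rule the quotient is (-cos(u + 1))/(2); substituting u = -1 gives -1/2.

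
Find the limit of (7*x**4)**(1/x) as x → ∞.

Base → ∞ and exponent → 0: an ∞^0 form.
Take logs: (1/x)·ln(7·x^4) = (ln 7 + 4·ln x)/x → 0.
So the limit is e^0 = 1.

1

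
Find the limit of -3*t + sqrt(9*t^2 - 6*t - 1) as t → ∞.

-1

This has the form ∞ − ∞. Multiply and divide by the conjugate √(9*t^2 - 6*t - 1) + 3t.
That gives (-6t - 1) / (√(9*t^2 - 6*t - 1) + 3t).
Divide numerator and denominator by t: the limit is -6/(2·3) = -1.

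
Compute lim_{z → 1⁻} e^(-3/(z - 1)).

∞

As z → 1⁻, -3/(z - 1) → +∞, so e^(-3/(z - 1)) → ∞.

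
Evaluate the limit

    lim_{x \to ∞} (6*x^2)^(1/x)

Base → ∞ and exponent → 0: an ∞^0 form.
Take logs: (1/x)·ln(6·x^2) = (ln 6 + 2·ln x)/x → 0.
So the limit is e^0 = 1.

1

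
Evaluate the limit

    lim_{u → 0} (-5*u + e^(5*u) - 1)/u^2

Direct substitution gives 0/0.
Apply L'Hôpital: lim (5*e^(5*u) - 5)/(2*u), still 0/0.
After 2 applications of L'Hôpital's rule the quotient is (25*e^(5*u))/(2); substituting u = 0 gives 25/2.

25/2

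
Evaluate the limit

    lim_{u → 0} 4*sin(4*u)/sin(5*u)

16/5

Substitution gives 0/0.
Divide numerator and denominator by u: sin(4u)/u → 4 and sin(5u)/u → 5, so the limit is 4·4/5 = 16/5.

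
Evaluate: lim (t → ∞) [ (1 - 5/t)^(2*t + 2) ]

Write it as [(1 - 5/t)^t]^(2) · (1 - 5/t)^(2). The bracketed term tends to e^(-5) and the second factor to 1, so the limit is e^(-10).

e^(-10)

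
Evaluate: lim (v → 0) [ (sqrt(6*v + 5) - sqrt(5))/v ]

3*√(5)/5

A 0/0 form; rationalise with √(5 + 6v) + √5. This collapses the numerator to 6v, leaving 6/(√(5 + 6v) + √5) → 6/(2√5) = 3*√(5)/5.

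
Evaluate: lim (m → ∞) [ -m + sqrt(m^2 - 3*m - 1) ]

An ∞ − ∞ form. Rationalising with the conjugate, the difference becomes (-3m - 1) / (√(m^2 - 3*m - 1) + m).
For large m the denominator behaves like 2·m, so the quotient tends to -3/2 = -3/2.

-3/2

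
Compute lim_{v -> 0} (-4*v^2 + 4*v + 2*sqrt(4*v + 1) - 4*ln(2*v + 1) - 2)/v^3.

Substitution gives 0/0; apply L'Hôpital's rule 3 times.
After differentiating numerator and denominator 3 times the quotient is (48/(4*v + 1)^(5/2) - 64/(2*v + 1)^3)/(6); at v = 0 this is -8/3.

-8/3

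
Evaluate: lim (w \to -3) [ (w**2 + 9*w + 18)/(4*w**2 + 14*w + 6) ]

Direct substitution gives 0/0, so factor. Both numerator and denominator have (w + 3) as a factor.
After cancelling, the expression reduces to (w + 6)/(4*w + 2).
Substituting w = -3 gives -3/10.

-3/10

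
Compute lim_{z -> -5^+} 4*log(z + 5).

As z → -5⁺, z + 5 → 0⁺ and ln(z + 5) → −∞.
Multiplying by 4 gives -∞.

-∞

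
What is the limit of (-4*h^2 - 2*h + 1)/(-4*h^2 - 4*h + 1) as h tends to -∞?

Numerator and denominator both have degree 2.
Dividing every term by h^2, all lower-order terms vanish and the limit is the ratio of leading coefficients, -4/(-4) = 1.

1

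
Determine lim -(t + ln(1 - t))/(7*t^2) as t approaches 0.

1/14

Direct substitution gives 0/0.
Apply L'Hôpital: lim (1 - 1/(1 - t))/(-14*t), still 0/0.
After 2 applications of L'Hôpital's rule the quotient is (-1/(1 - t)^2)/(-14); substituting t = 0 gives 1/14.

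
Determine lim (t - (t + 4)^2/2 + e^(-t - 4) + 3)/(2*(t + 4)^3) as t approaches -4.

-1/12

Direct substitution gives 0/0.
Apply L'Hôpital: lim (-t - e^(-t - 4) - 3)/(6*(t + 4)^2), still 0/0.
Apply L'Hôpital: lim (e^(-t - 4) - 1)/(12*t + 48), still 0/0.
After 3 applications of L'Hôpital's rule the quotient is (-e^(-t - 4))/(12); substituting t = -4 gives -1/12.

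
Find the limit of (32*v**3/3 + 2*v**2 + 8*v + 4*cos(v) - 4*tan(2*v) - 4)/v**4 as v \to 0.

Substitution gives 0/0 (the numerator vanishes to order 4).
Expand each term to order v^4: the coefficient of v^4 in -4·tan(2v) is 0 and in 4·cos(v) is 1/6.
Lower-order terms cancel with the polynomial part, so the numerator is (1/6)·v^4 + o(v^4), and the limit is (1/6)/(1) = 1/6.

1/6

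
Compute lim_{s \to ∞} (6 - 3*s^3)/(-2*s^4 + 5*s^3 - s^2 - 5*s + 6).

The denominator has degree 4 and the numerator degree 3. Dividing numerator and denominator by s^4 sends every term to 0 except the leading denominator term, so the limit is 0.

0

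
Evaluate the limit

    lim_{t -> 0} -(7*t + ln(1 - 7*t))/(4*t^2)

49/8

Direct substitution gives 0/0.
Apply L'Hôpital: lim (7 - 7/(1 - 7*t))/(-8*t), still 0/0.
After 2 applications of L'Hôpital's rule the quotient is (-49/(1 - 7*t)^2)/(-8); substituting t = 0 gives 49/8.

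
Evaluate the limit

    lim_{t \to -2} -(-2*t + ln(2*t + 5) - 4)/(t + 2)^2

2

Direct substitution gives 0/0.
Apply L'Hôpital: lim (-2 + 2/(2*t + 5))/(-2*t - 4), still 0/0.
After 2 applications of L'Hôpital's rule the quotient is (-4/(2*t + 5)^2)/(-2); substituting t = -2 gives 2.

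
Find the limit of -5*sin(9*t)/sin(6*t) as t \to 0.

Substitution gives 0/0.
Divide numerator and denominator by t: sin(9t)/t → 9 and sin(6t)/t → 6, so the limit is -5·9/6 = -15/2.

-15/2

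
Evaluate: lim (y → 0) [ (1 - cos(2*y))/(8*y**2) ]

Substitution gives 0/0.
Use (1 − cos u)/u² → 1/2 with u = 2y: the limit is 2²/(2·8) = 1/4.

1/4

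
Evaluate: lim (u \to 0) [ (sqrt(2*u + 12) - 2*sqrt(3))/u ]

√(3)/6

Substitution gives 0/0. Multiply numerator and denominator by the conjugate √(12 + 2u) + √12.
The numerator becomes (12 + 2u) − 12 = 2u, so the expression simplifies to 2/(√(12 + 2u) + √12).
Letting u → 0 gives 2/(2√12) = √(3)/6.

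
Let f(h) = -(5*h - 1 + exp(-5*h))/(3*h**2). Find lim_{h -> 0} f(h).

-25/6

Direct substitution gives 0/0.
Apply L'Hôpital: lim (5 - 5*e^(-5*h))/(-6*h), still 0/0.
After 2 applications of L'Hôpital's rule the quotient is (25*e^(-5*h))/(-6); substituting h = 0 gives -25/6.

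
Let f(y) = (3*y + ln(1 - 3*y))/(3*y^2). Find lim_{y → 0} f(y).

-3/2

Direct substitution gives 0/0.
Apply L'Hôpital: lim (3 - 3/(1 - 3*y))/(6*y), still 0/0.
After 2 applications of L'Hôpital's rule the quotient is (-9/(1 - 3*y)^2)/(6); substituting y = 0 gives -3/2.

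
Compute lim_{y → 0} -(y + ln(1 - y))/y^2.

Direct substitution gives 0/0.
Apply L'Hôpital: lim (1 - 1/(1 - y))/(-2*y), still 0/0.
After 2 applications of L'Hôpital's rule the quotient is (-1/(1 - y)^2)/(-2); substituting y = 0 gives 1/2.

1/2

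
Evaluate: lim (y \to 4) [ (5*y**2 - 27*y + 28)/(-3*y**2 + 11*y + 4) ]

-1

At y = 4 both the top and bottom vanish — a removable singularity. Factoring out (y - 4) from each leaves (5*y - 7)/(-3*y - 1), which at y = 4 equals -1.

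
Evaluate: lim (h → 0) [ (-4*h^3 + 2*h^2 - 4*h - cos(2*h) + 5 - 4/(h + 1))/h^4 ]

Substitution gives 0/0 (the numerator vanishes to order 4).
Expand each term to order h^4: the coefficient of h^4 in -4·1/(1 + h) is -4 and in −cos(2h) is -2/3.
Lower-order terms cancel with the polynomial part, so the numerator is (-14/3)·h^4 + o(h^4), and the limit is (-14/3)/(1) = -14/3.

-14/3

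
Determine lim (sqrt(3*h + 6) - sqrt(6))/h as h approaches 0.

√(6)/4

A 0/0 form; rationalise with √(6 + 3h) + √6. This collapses the numerator to 3h, leaving 3/(√(6 + 3h) + √6) → 3/(2√6) = √(6)/4.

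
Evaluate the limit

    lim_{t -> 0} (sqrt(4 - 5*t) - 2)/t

-5/4

A 0/0 form; rationalise with √(4 - 5t) + √4. This collapses the numerator to -5t, leaving -5/(√(4 - 5t) + √4) → -5/(2√4) = -5/4.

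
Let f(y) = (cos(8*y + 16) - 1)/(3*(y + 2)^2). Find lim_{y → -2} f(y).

-32/3

Direct substitution gives 0/0.
Apply L'Hôpital: lim (-8*sin(8*y + 16))/(6*y + 12), still 0/0.
After 2 applications of L'Hôpital's rule the quotient is (-64*cos(8*y + 16))/(6); substituting y = -2 gives -32/3.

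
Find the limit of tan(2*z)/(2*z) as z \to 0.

Substitution gives 0/0.
Since tan(u)/u → 1 as u → 0, tan(2z)/(2z) → 1 and the limit is 2/2 = 1.

1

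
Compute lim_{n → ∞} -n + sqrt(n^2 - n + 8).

This has the form ∞ − ∞. Multiply and divide by the conjugate √(n^2 - n + 8) + n.
That gives (-n + 8) / (√(n^2 - n + 8) + n).
Divide numerator and denominator by n: the limit is -1/(2·1) = -1/2.

-1/2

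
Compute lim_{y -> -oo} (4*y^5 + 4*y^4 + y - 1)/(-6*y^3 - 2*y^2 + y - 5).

The numerator has higher degree (5 > 3); the quotient behaves like (4/(-6))·y^2 for large |y|.
As y → −∞ this diverges to -∞.

-∞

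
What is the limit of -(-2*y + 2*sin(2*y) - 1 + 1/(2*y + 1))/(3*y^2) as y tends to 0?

Substitution gives 0/0; apply L'Hôpital's rule 2 times.
After differentiating numerator and denominator 2 times the quotient is (-8*sin(2*y) + 8/(2*y + 1)^3)/(-6); at y = 0 this is -4/3.

-4/3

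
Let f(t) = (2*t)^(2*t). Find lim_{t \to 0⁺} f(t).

Base → 0⁺ and exponent → 0⁺: a 0^0 form.
Take logs: 2t·ln(2t). This is 0·(−∞); rewriting as ln(2t)/(1/(2t)) and applying L'Hôpital gives 0.
Hence the limit is e^0 = 1.

1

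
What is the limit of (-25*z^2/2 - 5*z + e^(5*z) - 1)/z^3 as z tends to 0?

Direct substitution gives 0/0.
Apply L'Hôpital: lim (-25*z + 5*e^(5*z) - 5)/(3*z^2), still 0/0.
Apply L'Hôpital: lim (25*e^(5*z) - 25)/(6*z), still 0/0.
After 3 applications of L'Hôpital's rule the quotient is (125*e^(5*z))/(6); substituting z = 0 gives 125/6.

125/6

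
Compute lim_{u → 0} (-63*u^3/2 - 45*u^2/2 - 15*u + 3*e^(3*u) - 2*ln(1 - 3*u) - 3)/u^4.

405/8

Substitution gives 0/0; apply L'Hôpital's rule 4 times.
After differentiating numerator and denominator 4 times the quotient is (243*e^(3*u) + 972/(3*u - 1)^4)/(24); at u = 0 this is 405/8.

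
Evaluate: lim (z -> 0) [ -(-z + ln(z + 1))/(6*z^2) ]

Direct substitution gives 0/0.
Apply L'Hôpital: lim (-1 + 1/(z + 1))/(-12*z), still 0/0.
After 2 applications of L'Hôpital's rule the quotient is (-1/(z + 1)^2)/(-12); substituting z = 0 gives 1/12.

1/12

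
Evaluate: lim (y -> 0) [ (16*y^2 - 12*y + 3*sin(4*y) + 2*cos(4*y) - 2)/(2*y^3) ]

Substitution gives 0/0 (the numerator vanishes to order 3).
Expand each term to order y^3: the coefficient of y^3 in 2·cos(4y) is 0 and in 3·sin(4y) is -32.
Lower-order terms cancel with the polynomial part, so the numerator is (-32)·y^3 + o(y^3), and the limit is (-32)/(2) = -16.

-16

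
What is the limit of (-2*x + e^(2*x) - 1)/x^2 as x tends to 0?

2

Direct substitution gives 0/0.
Apply L'Hôpital: lim (2*e^(2*x) - 2)/(2*x), still 0/0.
After 2 applications of L'Hôpital's rule the quotient is (4*e^(2*x))/(2); substituting x = 0 gives 2.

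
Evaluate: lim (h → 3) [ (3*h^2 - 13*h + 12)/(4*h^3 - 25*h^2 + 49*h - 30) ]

At h = 3 both the top and bottom vanish — a removable singularity. Factoring out (h - 3) from each leaves (3*h - 4)/(4*h^2 - 13*h + 10), which at h = 3 equals 5/7.

5/7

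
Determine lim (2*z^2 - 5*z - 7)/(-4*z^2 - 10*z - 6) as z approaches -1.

Direct substitution gives 0/0, so factor. Both numerator and denominator have (z + 1) as a factor.
After cancelling, the expression reduces to (2*z - 7)/(-4*z - 6).
Substituting z = -1 gives 9/2.

9/2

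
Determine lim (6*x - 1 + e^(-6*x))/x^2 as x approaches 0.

18

Direct substitution gives 0/0.
Apply L'Hôpital: lim (6 - 6*e^(-6*x))/(2*x), still 0/0.
After 2 applications of L'Hôpital's rule the quotient is (36*e^(-6*x))/(2); substituting x = 0 gives 18.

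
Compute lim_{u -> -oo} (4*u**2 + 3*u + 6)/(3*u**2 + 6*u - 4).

4/3

Numerator and denominator both have degree 2.
Dividing every term by u^2, all lower-order terms vanish and the limit is the ratio of leading coefficients, 4/(3) = 4/3.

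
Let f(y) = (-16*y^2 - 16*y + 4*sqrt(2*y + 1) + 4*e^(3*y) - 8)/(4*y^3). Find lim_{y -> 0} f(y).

Substitution gives 0/0 (the numerator vanishes to order 3).
Expand each term to order y^3: the coefficient of y^3 in 4·e^(3y) is 18 and in 4·√(1 + 2y) is 2.
Lower-order terms cancel with the polynomial part, so the numerator is (20)·y^3 + o(y^3), and the limit is (20)/(4) = 5.

5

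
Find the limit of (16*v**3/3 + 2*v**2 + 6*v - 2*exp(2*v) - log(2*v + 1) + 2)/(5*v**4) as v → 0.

8/15

Substitution gives 0/0 (the numerator vanishes to order 4).
Expand each term to order v^4: the coefficient of v^4 in -2·e^(2v) is -4/3 and in −ln(1 + 2v) is 4.
Lower-order terms cancel with the polynomial part, so the numerator is (8/3)·v^4 + o(v^4), and the limit is (8/3)/(5) = 8/15.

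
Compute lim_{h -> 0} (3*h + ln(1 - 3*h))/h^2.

-9/2

Direct substitution gives 0/0.
Apply L'Hôpital: lim (3 - 3/(1 - 3*h))/(2*h), still 0/0.
After 2 applications of L'Hôpital's rule the quotient is (-9/(1 - 3*h)^2)/(2); substituting h = 0 gives -9/2.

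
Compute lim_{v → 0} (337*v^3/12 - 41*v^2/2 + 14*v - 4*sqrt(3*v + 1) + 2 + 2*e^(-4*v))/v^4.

3263/96

Substitution gives 0/0; apply L'Hôpital's rule 4 times.
After differentiating numerator and denominator 4 times the quotient is (512*e^(-4*v) + 1215/(4*(3*v + 1)^(7/2)))/(24); at v = 0 this is 3263/96.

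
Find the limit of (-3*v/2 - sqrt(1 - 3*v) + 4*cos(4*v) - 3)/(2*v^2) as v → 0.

-247/16

Substitution gives 0/0; apply L'Hôpital's rule 2 times.
After differentiating numerator and denominator 2 times the quotient is (-64*cos(4*v) + 9/(4*(1 - 3*v)^(3/2)))/(4); at v = 0 this is -247/16.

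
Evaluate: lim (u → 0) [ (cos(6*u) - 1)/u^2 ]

-18

Direct substitution gives 0/0.
Apply L'Hôpital: lim (-6*sin(6*u))/(2*u), still 0/0.
After 2 applications of L'Hôpital's rule the quotient is (-36*cos(6*u))/(2); substituting u = 0 gives -18.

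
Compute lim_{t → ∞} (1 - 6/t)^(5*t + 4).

e^(-30)

The base → 1 and the exponent → ∞: a 1^∞ form.
Take logarithms: (5t + 4)·ln(1 - 6/t). Since ln(1+u) ~ u for small u, this behaves like (5t)·(-6/t) → -30.
So the limit is e^(-30).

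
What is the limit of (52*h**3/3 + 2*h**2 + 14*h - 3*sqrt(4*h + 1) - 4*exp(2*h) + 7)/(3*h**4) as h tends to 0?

Substitution gives 0/0 (the numerator vanishes to order 4).
Expand each term to order h^4: the coefficient of h^4 in -3·√(1 + 4h) is 30 and in -4·e^(2h) is -8/3.
Lower-order terms cancel with the polynomial part, so the numerator is (82/3)·h^4 + o(h^4), and the limit is (82/3)/(3) = 82/9.

82/9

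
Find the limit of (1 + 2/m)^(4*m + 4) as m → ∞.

e^(8)

The base → 1 and the exponent → ∞: a 1^∞ form.
Take logarithms: (4m + 4)·ln(1 + 2/m). Since ln(1+u) ~ u for small u, this behaves like (4m)·(2/m) → 8.
So the limit is e^(8).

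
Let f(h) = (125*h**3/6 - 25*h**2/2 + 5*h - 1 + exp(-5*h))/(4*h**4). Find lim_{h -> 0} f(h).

625/96

Direct substitution gives 0/0.
Apply L'Hôpital: lim (125*h^2/2 - 25*h + 5 - 5*e^(-5*h))/(16*h^3), still 0/0.
Apply L'Hôpital: lim (125*h - 25 + 25*e^(-5*h))/(48*h^2), still 0/0.
Apply L'Hôpital: lim (125 - 125*e^(-5*h))/(96*h), still 0/0.
After 4 applications of L'Hôpital's rule the quotient is (625*e^(-5*h))/(96); substituting h = 0 gives 625/96.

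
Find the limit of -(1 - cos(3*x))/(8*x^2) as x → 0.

Substitution gives 0/0.
Use (1 − cos u)/u² → 1/2 with u = 3x: the limit is 3²/(2·(-8)) = -9/16.

-9/16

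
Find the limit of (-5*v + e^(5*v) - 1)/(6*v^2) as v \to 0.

Direct substitution gives 0/0.
Apply L'Hôpital: lim (5*e^(5*v) - 5)/(12*v), still 0/0.
After 2 applications of L'Hôpital's rule the quotient is (25*e^(5*v))/(12); substituting v = 0 gives 25/12.

25/12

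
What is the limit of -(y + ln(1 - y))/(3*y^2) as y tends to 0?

Direct substitution gives 0/0.
Apply L'Hôpital: lim (1 - 1/(1 - y))/(-6*y), still 0/0.
After 2 applications of L'Hôpital's rule the quotient is (-1/(1 - y)^2)/(-6); substituting y = 0 gives 1/6.

1/6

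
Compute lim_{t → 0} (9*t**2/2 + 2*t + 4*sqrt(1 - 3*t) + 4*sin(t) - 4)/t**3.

-89/12

Substitution gives 0/0 (the numerator vanishes to order 3).
Expand each term to order t^3: the coefficient of t^3 in 4·√(1 - 3t) is -27/4 and in 4·sin(t) is -2/3.
Lower-order terms cancel with the polynomial part, so the numerator is (-89/12)·t^3 + o(t^3), and the limit is (-89/12)/(1) = -89/12.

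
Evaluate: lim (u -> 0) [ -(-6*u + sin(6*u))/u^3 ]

Direct substitution gives 0/0.
Apply L'Hôpital: lim (6*cos(6*u) - 6)/(-3*u^2), still 0/0.
Apply L'Hôpital: lim (-36*sin(6*u))/(-6*u), still 0/0.
After 3 applications of L'Hôpital's rule the quotient is (-216*cos(6*u))/(-6); substituting u = 0 gives 36.

36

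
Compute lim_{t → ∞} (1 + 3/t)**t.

e^(3)

Write it as [(1 + 3/t)^t]^(1) · (1 + 3/t)^(0). The bracketed term tends to e^(3) and the second factor to 1, so the limit is e^(3).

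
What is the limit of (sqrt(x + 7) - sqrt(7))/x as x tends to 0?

√(7)/14

Substitution gives 0/0. Multiply numerator and denominator by the conjugate √(7 + x) + √7.
The numerator becomes (7 + x) − 7 = x, so the expression simplifies to 1/(√(7 + x) + √7).
Letting x → 0 gives 1/(2√7) = √(7)/14.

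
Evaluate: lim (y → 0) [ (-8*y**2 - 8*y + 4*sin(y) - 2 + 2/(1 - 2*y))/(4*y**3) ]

Substitution gives 0/0; apply L'Hôpital's rule 3 times.
After differentiating numerator and denominator 3 times the quotient is (-4*cos(y) + 96/(2*y - 1)^4)/(24); at y = 0 this is 23/6.

23/6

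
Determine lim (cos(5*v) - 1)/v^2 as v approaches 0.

-25/2

Direct substitution gives 0/0.
Apply L'Hôpital: lim (-5*sin(5*v))/(2*v), still 0/0.
After 2 applications of L'Hôpital's rule the quotient is (-25*cos(5*v))/(2); substituting v = 0 gives -25/2.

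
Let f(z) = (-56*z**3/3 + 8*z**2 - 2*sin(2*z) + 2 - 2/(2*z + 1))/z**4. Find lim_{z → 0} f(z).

-32

Substitution gives 0/0 (the numerator vanishes to order 4).
Expand each term to order z^4: the coefficient of z^4 in -2·1/(1 + 2z) is -32 and in -2·sin(2z) is 0.
Lower-order terms cancel with the polynomial part, so the numerator is (-32)·z^4 + o(z^4), and the limit is (-32)/(1) = -32.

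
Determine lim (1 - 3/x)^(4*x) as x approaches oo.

e^(-12)

Let L be the limit and take ln: ln L = lim (4x)·ln(1 - 3/x) = lim (4x)·(-3/x + O(1/x²)) = -12.
Hence L = e^(-12).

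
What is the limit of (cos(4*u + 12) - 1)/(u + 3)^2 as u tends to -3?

Direct substitution gives 0/0.
Apply L'Hôpital: lim (-4*sin(4*u + 12))/(2*u + 6), still 0/0.
After 2 applications of L'Hôpital's rule the quotient is (-16*cos(4*u + 12))/(2); substituting u = -3 gives -8.

-8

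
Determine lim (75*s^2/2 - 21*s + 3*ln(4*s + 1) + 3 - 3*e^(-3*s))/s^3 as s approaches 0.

155/2

Substitution gives 0/0 (the numerator vanishes to order 3).
Expand each term to order s^3: the coefficient of s^3 in -3·e^(-3s) is 27/2 and in 3·ln(1 + 4s) is 64.
Lower-order terms cancel with the polynomial part, so the numerator is (155/2)·s^3 + o(s^3), and the limit is (155/2)/(1) = 155/2.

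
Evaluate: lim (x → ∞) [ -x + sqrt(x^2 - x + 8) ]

-1/2

This has the form ∞ − ∞. Multiply and divide by the conjugate √(x^2 - x + 8) + x.
That gives (-x + 8) / (√(x^2 - x + 8) + x).
Divide numerator and denominator by x: the limit is -1/(2·1) = -1/2.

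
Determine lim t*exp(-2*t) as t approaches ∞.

Write as t^1/e^{2t}, an ∞/∞ form.
Exponential growth dominates any polynomial, so repeated L'Hôpital (or the standard result) gives 0.

0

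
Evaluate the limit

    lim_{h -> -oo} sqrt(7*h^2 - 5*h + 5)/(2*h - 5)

For large |h|, √(7*h^2 - 5*h + 5) ≈ √7·|h| and the denominator ≈ 2h.
Since h → −∞, |h| = −h, giving −√7/(2) = -√(7)/2.

-√(7)/2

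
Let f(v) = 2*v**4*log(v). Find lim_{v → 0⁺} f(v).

This is a 0·(−∞) form. Rewrite as 2·ln(v) / v^(−4) and apply L'Hôpital:
the derivative quotient is 2·(1/v) / (−4·v^(−5)) = (-2/4)·v^4 → 0.

0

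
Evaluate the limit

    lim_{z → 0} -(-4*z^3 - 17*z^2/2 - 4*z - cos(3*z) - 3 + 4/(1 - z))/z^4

-5/8

Substitution gives 0/0; apply L'Hôpital's rule 4 times.
After differentiating numerator and denominator 4 times the quotient is (-81*cos(3*z) - 96/(z - 1)^5)/(-24); at z = 0 this is -5/8.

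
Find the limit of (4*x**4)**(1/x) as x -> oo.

1

Base → ∞ and exponent → 0: an ∞^0 form.
Take logs: (1/x)·ln(4·x^4) = (ln 4 + 4·ln x)/x → 0.
So the limit is e^0 = 1.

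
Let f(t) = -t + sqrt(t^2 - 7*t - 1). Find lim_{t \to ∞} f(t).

-7/2

An ∞ − ∞ form. Rationalising with the conjugate, the difference becomes (-7t - 1) / (√(t^2 - 7*t - 1) + t).
For large t the denominator behaves like 2·t, so the quotient tends to -7/2 = -7/2.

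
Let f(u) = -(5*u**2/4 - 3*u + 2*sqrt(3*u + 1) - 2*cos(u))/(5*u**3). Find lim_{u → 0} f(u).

Substitution gives 0/0; apply L'Hôpital's rule 3 times.
After differentiating numerator and denominator 3 times the quotient is (-2*sin(u) + 81/(4*(3*u + 1)^(5/2)))/(-30); at u = 0 this is -27/40.

-27/40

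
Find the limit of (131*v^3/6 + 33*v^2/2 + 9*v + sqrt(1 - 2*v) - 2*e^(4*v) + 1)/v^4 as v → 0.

-527/24

Substitution gives 0/0 (the numerator vanishes to order 4).
Expand each term to order v^4: the coefficient of v^4 in √(1 - 2v) is -5/8 and in -2·e^(4v) is -64/3.
Lower-order terms cancel with the polynomial part, so the numerator is (-527/24)·v^4 + o(v^4), and the limit is (-527/24)/(1) = -527/24.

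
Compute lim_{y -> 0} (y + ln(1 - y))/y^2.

-1/2

Direct substitution gives 0/0.
Apply L'Hôpital: lim (1 - 1/(1 - y))/(2*y), still 0/0.
After 2 applications of L'Hôpital's rule the quotient is (-1/(1 - y)^2)/(2); substituting y = 0 gives -1/2.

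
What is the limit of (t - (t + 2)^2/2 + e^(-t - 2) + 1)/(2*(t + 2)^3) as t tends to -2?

-1/12

Direct substitution gives 0/0.
Apply L'Hôpital: lim (-t - e^(-t - 2) - 1)/(6*(t + 2)^2), still 0/0.
Apply L'Hôpital: lim (e^(-t - 2) - 1)/(12*t + 24), still 0/0.
After 3 applications of L'Hôpital's rule the quotient is (-e^(-t - 2))/(12); substituting t = -2 gives -1/12.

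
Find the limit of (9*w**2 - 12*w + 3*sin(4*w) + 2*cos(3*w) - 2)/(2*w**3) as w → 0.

Substitution gives 0/0 (the numerator vanishes to order 3).
Expand each term to order w^3: the coefficient of w^3 in 2·cos(3w) is 0 and in 3·sin(4w) is -32.
Lower-order terms cancel with the polynomial part, so the numerator is (-32)·w^3 + o(w^3), and the limit is (-32)/(2) = -16.

-16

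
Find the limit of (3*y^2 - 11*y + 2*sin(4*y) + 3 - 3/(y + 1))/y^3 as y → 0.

Substitution gives 0/0 (the numerator vanishes to order 3).
Expand each term to order y^3: the coefficient of y^3 in -3·1/(1 + y) is 3 and in 2·sin(4y) is -64/3.
Lower-order terms cancel with the polynomial part, so the numerator is (-55/3)·y^3 + o(y^3), and the limit is (-55/3)/(1) = -55/3.

-55/3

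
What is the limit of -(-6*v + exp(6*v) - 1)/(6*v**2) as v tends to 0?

Direct substitution gives 0/0.
Apply L'Hôpital: lim (6*e^(6*v) - 6)/(-12*v), still 0/0.
After 2 applications of L'Hôpital's rule the quotient is (36*e^(6*v))/(-12); substituting v = 0 gives -3.

-3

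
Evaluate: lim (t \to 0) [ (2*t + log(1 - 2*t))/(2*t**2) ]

Direct substitution gives 0/0.
Apply L'Hôpital: lim (2 - 2/(1 - 2*t))/(4*t), still 0/0.
After 2 applications of L'Hôpital's rule the quotient is (-4/(1 - 2*t)^2)/(4); substituting t = 0 gives -1.

-1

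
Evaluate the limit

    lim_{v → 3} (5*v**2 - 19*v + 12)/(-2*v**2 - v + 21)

Since v = 3 makes numerator and denominator zero, (v - 3) divides both.
Cancelling it gives (5*v - 4)/(-2*v - 7); now plug in v = 3 to get -11/13.

-11/13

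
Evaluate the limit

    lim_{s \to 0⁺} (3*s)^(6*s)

1

Base → 0⁺ and exponent → 0⁺: a 0^0 form.
Take logs: 6s·ln(3s). This is 0·(−∞); rewriting as ln(3s)/(1/(6s)) and applying L'Hôpital gives 0.
Hence the limit is e^0 = 1.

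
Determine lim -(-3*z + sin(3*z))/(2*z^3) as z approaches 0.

9/4

Direct substitution gives 0/0.
Apply L'Hôpital: lim (3*cos(3*z) - 3)/(-6*z^2), still 0/0.
Apply L'Hôpital: lim (-9*sin(3*z))/(-12*z), still 0/0.
After 3 applications of L'Hôpital's rule the quotient is (-27*cos(3*z))/(-12); substituting z = 0 gives 9/4.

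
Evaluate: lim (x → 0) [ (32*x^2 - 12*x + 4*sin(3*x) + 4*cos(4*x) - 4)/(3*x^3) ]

Substitution gives 0/0 (the numerator vanishes to order 3).
Expand each term to order x^3: the coefficient of x^3 in 4·sin(3x) is -18 and in 4·cos(4x) is 0.
Lower-order terms cancel with the polynomial part, so the numerator is (-18)·x^3 + o(x^3), and the limit is (-18)/(3) = -6.

-6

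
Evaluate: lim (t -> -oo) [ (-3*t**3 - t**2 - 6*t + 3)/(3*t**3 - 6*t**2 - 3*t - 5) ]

-1

Numerator and denominator both have degree 3.
Dividing every term by t^3, all lower-order terms vanish and the limit is the ratio of leading coefficients, -3/(3) = -1.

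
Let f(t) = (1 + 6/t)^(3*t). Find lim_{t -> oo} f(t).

The base → 1 and the exponent → ∞: a 1^∞ form.
Take logarithms: (3t)·ln(1 + 6/t). Since ln(1+u) ~ u for small u, this behaves like (3t)·(6/t) → 18.
So the limit is e^(18).

e^(18)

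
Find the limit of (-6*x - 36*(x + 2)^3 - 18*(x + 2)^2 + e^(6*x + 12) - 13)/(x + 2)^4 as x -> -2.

Direct substitution gives 0/0.
Apply L'Hôpital: lim (-36*x - 108*(x + 2)^2 + 6*e^(6*x + 12) - 78)/(4*(x + 2)^3), still 0/0.
Apply L'Hôpital: lim (-216*x + 36*e^(6*x + 12) - 468)/(12*(x + 2)^2), still 0/0.
Apply L'Hôpital: lim (216*e^(6*x + 12) - 216)/(24*x + 48), still 0/0.
After 4 applications of L'Hôpital's rule the quotient is (1296*e^(6*x + 12))/(24); substituting x = -2 gives 54.

54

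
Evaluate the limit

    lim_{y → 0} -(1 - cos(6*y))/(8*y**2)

Substitution gives 0/0.
Use (1 − cos u)/u² → 1/2 with u = 6y: the limit is 6²/(2·(-8)) = -9/4.

-9/4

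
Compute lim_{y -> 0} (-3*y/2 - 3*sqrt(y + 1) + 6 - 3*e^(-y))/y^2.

Substitution gives 0/0 (the numerator vanishes to order 2).
Expand each term to order y^2: the coefficient of y^2 in -3·e^(-y) is -3/2 and in -3·√(1 + y) is 3/8.
Lower-order terms cancel with the polynomial part, so the numerator is (-9/8)·y^2 + o(y^2), and the limit is (-9/8)/(1) = -9/8.

-9/8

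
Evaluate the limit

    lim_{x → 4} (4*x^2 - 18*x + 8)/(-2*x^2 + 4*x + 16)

-7/6

Direct substitution gives 0/0, so factor. Both numerator and denominator have (x - 4) as a factor.
After cancelling, the expression reduces to (4*x - 2)/(-2*x - 4).
Substituting x = 4 gives -7/6.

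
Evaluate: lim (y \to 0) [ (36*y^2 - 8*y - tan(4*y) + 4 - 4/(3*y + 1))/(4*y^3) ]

65/3

Substitution gives 0/0 (the numerator vanishes to order 3).
Expand each term to order y^3: the coefficient of y^3 in -4·1/(1 + 3y) is 108 and in −tan(4y) is -64/3.
Lower-order terms cancel with the polynomial part, so the numerator is (260/3)·y^3 + o(y^3), and the limit is (260/3)/(4) = 65/3.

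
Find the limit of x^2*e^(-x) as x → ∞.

Write as x^2/e^{1x}, an ∞/∞ form.
Exponential growth dominates any polynomial, so repeated L'Hôpital (or the standard result) gives 0.

0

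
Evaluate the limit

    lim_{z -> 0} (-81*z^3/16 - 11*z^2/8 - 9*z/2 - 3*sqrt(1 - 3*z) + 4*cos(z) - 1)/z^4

3709/384

Substitution gives 0/0; apply L'Hôpital's rule 4 times.
After differentiating numerator and denominator 4 times the quotient is (4*cos(z) + 3645/(16*(1 - 3*z)^(7/2)))/(24); at z = 0 this is 3709/384.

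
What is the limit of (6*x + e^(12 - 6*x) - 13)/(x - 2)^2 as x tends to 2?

18

Direct substitution gives 0/0.
Apply L'Hôpital: lim (6 - 6*e^(12 - 6*x))/(2*x - 4), still 0/0.
After 2 applications of L'Hôpital's rule the quotient is (36*e^(12 - 6*x))/(2); substituting x = 2 gives 18.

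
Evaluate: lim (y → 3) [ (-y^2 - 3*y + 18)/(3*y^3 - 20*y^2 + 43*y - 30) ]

-9/4

Since y = 3 makes numerator and denominator zero, (y - 3) divides both.
Cancelling it gives (-y - 6)/(3*y^2 - 11*y + 10); now plug in y = 3 to get -9/4.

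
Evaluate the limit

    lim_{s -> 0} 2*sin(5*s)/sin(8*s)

Substitution gives 0/0.
Divide numerator and denominator by s: sin(5s)/s → 5 and sin(8s)/s → 8, so the limit is 2·5/8 = 5/4.

5/4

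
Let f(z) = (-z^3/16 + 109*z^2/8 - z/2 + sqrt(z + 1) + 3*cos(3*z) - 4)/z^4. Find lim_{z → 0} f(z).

1291/128

Substitution gives 0/0; apply L'Hôpital's rule 4 times.
After differentiating numerator and denominator 4 times the quotient is (243*cos(3*z) - 15/(16*(z + 1)^(7/2)))/(24); at z = 0 this is 1291/128.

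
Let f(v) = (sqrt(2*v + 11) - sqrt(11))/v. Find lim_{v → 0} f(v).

√(11)/11

A 0/0 form; rationalise with √(11 + 2v) + √11. This collapses the numerator to 2v, leaving 2/(√(11 + 2v) + √11) → 2/(2√11) = √(11)/11.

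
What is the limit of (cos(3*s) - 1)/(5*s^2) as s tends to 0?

-9/10

Direct substitution gives 0/0.
Apply L'Hôpital: lim (-3*sin(3*s))/(10*s), still 0/0.
After 2 applications of L'Hôpital's rule the quotient is (-9*cos(3*s))/(10); substituting s = 0 gives -9/10.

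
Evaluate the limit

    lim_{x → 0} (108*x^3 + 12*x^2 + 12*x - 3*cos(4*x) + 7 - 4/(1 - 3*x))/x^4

Substitution gives 0/0 (the numerator vanishes to order 4).
Expand each term to order x^4: the coefficient of x^4 in -4·1/(1 - 3x) is -324 and in -3·cos(4x) is -32.
Lower-order terms cancel with the polynomial part, so the numerator is (-356)·x^4 + o(x^4), and the limit is (-356)/(1) = -356.

-356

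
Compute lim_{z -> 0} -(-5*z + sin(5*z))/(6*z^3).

125/36

Direct substitution gives 0/0.
Apply L'Hôpital: lim (5*cos(5*z) - 5)/(-18*z^2), still 0/0.
Apply L'Hôpital: lim (-25*sin(5*z))/(-36*z), still 0/0.
After 3 applications of L'Hôpital's rule the quotient is (-125*cos(5*z))/(-36); substituting z = 0 gives 125/36.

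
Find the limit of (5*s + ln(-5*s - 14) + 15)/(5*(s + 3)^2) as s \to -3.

Direct substitution gives 0/0.
Apply L'Hôpital: lim (5 - 5/(-5*s - 14))/(10*s + 30), still 0/0.
After 2 applications of L'Hôpital's rule the quotient is (-25/(-5*s - 14)^2)/(10); substituting s = -3 gives -5/2.

-5/2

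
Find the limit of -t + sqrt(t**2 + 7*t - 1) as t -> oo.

An ∞ − ∞ form. Rationalising with the conjugate, the difference becomes (7t - 1) / (√(t^2 + 7*t - 1) + t).
For large t the denominator behaves like 2·t, so the quotient tends to 7/2 = 7/2.

7/2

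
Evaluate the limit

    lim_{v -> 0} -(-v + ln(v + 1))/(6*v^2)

1/12

Direct substitution gives 0/0.
Apply L'Hôpital: lim (-1 + 1/(v + 1))/(-12*v), still 0/0.
After 2 applications of L'Hôpital's rule the quotient is (-1/(v + 1)^2)/(-12); substituting v = 0 gives 1/12.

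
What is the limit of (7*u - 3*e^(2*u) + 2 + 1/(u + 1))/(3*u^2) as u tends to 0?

Substitution gives 0/0; apply L'Hôpital's rule 2 times.
After differentiating numerator and denominator 2 times the quotient is (-12*e^(2*u) + 2/(u + 1)^3)/(6); at u = 0 this is -5/3.

-5/3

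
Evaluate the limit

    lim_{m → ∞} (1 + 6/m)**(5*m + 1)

e^(30)

Write it as [(1 + 6/m)^m]^(5) · (1 + 6/m)^(1). The bracketed term tends to e^(6) and the second factor to 1, so the limit is e^(30).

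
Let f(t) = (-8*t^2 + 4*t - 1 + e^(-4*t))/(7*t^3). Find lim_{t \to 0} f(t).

Direct substitution gives 0/0.
Apply L'Hôpital: lim (-16*t + 4 - 4*e^(-4*t))/(21*t^2), still 0/0.
Apply L'Hôpital: lim (-16 + 16*e^(-4*t))/(42*t), still 0/0.
After 3 applications of L'Hôpital's rule the quotient is (-64*e^(-4*t))/(42); substituting t = 0 gives -32/21.

-32/21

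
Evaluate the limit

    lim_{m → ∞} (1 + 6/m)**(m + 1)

e^(6)

Write it as [(1 + 6/m)^m]^(1) · (1 + 6/m)^(1). The bracketed term tends to e^(6) and the second factor to 1, so the limit is e^(6).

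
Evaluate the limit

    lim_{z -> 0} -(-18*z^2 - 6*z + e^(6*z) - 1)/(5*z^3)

-36/5

Direct substitution gives 0/0.
Apply L'Hôpital: lim (-36*z + 6*e^(6*z) - 6)/(-15*z^2), still 0/0.
Apply L'Hôpital: lim (36*e^(6*z) - 36)/(-30*z), still 0/0.
After 3 applications of L'Hôpital's rule the quotient is (216*e^(6*z))/(-30); substituting z = 0 gives -36/5.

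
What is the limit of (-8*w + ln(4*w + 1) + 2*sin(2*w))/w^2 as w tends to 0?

-8

Substitution gives 0/0 (the numerator vanishes to order 2).
Expand each term to order w^2: the coefficient of w^2 in ln(1 + 4w) is -8 and in 2·sin(2w) is 0.
Lower-order terms cancel with the polynomial part, so the numerator is (-8)·w^2 + o(w^2), and the limit is (-8)/(1) = -8.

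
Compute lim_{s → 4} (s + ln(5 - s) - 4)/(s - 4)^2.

Direct substitution gives 0/0.
Apply L'Hôpital: lim (1 - 1/(5 - s))/(2*s - 8), still 0/0.
After 2 applications of L'Hôpital's rule the quotient is (-1/(5 - s)^2)/(2); substituting s = 4 gives -1/2.

-1/2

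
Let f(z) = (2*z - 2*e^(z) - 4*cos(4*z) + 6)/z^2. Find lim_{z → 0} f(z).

31

Substitution gives 0/0; apply L'Hôpital's rule 2 times.
After differentiating numerator and denominator 2 times the quotient is (-2*e^(z) + 64*cos(4*z))/(2); at z = 0 this is 31.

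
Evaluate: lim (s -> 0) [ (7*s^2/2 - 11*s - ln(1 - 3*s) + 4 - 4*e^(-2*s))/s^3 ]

43/3

Substitution gives 0/0; apply L'Hôpital's rule 3 times.
After differentiating numerator and denominator 3 times the quotient is (32*e^(-2*s) - 54/(3*s - 1)^3)/(6); at s = 0 this is 43/3.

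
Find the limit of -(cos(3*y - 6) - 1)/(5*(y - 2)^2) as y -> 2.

Direct substitution gives 0/0.
Apply L'Hôpital: lim (-3*sin(3*y - 6))/(20 - 10*y), still 0/0.
After 2 applications of L'Hôpital's rule the quotient is (-9*cos(3*y - 6))/(-10); substituting y = 2 gives 9/10.

9/10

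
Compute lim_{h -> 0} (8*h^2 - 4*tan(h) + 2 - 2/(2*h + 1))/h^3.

Substitution gives 0/0 (the numerator vanishes to order 3).
Expand each term to order h^3: the coefficient of h^3 in -2·1/(1 + 2h) is 16 and in -4·tan(h) is -4/3.
Lower-order terms cancel with the polynomial part, so the numerator is (44/3)·h^3 + o(h^3), and the limit is (44/3)/(1) = 44/3.

44/3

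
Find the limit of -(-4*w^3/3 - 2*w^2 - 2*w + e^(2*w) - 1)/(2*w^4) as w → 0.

-1/3

Direct substitution gives 0/0.
Apply L'Hôpital: lim (-4*w^2 - 4*w + 2*e^(2*w) - 2)/(-8*w^3), still 0/0.
Apply L'Hôpital: lim (-8*w + 4*e^(2*w) - 4)/(-24*w^2), still 0/0.
Apply L'Hôpital: lim (8*e^(2*w) - 8)/(-48*w), still 0/0.
After 4 applications of L'Hôpital's rule the quotient is (16*e^(2*w))/(-48); substituting w = 0 gives -1/3.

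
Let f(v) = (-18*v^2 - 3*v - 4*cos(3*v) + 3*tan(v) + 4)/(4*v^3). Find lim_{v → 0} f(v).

Substitution gives 0/0; apply L'Hôpital's rule 3 times.
After differentiating numerator and denominator 3 times the quotient is (-108*sin(3*v) + 18*tan(v)^4 + 24*tan(v)^2 + 6)/(24); at v = 0 this is 1/4.

1/4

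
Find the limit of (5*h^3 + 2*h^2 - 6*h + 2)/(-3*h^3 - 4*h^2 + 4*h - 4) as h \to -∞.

-5/3

Numerator and denominator both have degree 3.
Dividing every term by h^3, all lower-order terms vanish and the limit is the ratio of leading coefficients, 5/(-3) = -5/3.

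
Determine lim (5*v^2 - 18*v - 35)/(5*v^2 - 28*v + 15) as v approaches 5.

16/11

Since v = 5 makes numerator and denominator zero, (v - 5) divides both.
Cancelling it gives (5*v + 7)/(5*v - 3); now plug in v = 5 to get 16/11.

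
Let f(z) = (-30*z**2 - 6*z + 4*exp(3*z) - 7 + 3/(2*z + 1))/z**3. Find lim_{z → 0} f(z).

Substitution gives 0/0 (the numerator vanishes to order 3).
Expand each term to order z^3: the coefficient of z^3 in 4·e^(3z) is 18 and in 3·1/(1 + 2z) is -24.
Lower-order terms cancel with the polynomial part, so the numerator is (-6)·z^3 + o(z^3), and the limit is (-6)/(1) = -6.

-6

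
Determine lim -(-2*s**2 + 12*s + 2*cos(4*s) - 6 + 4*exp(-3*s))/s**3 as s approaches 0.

Substitution gives 0/0; apply L'Hôpital's rule 3 times.
After differentiating numerator and denominator 3 times the quotient is (128*sin(4*s) - 108*e^(-3*s))/(-6); at s = 0 this is 18.

18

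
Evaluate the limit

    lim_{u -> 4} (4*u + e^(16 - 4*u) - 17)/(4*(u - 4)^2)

Direct substitution gives 0/0.
Apply L'Hôpital: lim (4 - 4*e^(16 - 4*u))/(8*u - 32), still 0/0.
After 2 applications of L'Hôpital's rule the quotient is (16*e^(16 - 4*u))/(8); substituting u = 4 gives 2.

2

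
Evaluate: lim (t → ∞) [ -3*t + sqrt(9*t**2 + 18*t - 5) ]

This has the form ∞ − ∞. Multiply and divide by the conjugate √(9*t^2 + 18*t - 5) + 3t.
That gives (18t - 5) / (√(9*t^2 + 18*t - 5) + 3t).
Divide numerator and denominator by t: the limit is 18/(2·3) = 3.

3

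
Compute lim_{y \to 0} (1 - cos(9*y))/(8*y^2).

Substitution gives 0/0.
Use (1 − cos u)/u² → 1/2 with u = 9y: the limit is 9²/(2·8) = 81/16.

81/16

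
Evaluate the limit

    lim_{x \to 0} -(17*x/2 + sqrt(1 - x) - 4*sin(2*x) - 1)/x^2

Substitution gives 0/0; apply L'Hôpital's rule 2 times.
After differentiating numerator and denominator 2 times the quotient is (16*sin(2*x) - 1/(4*(1 - x)^(3/2)))/(-2); at x = 0 this is 1/8.

1/8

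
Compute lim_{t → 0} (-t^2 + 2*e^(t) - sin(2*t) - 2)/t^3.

Substitution gives 0/0 (the numerator vanishes to order 3).
Expand each term to order t^3: the coefficient of t^3 in −sin(2t) is 4/3 and in 2·e^(t) is 1/3.
Lower-order terms cancel with the polynomial part, so the numerator is (5/3)·t^3 + o(t^3), and the limit is (5/3)/(1) = 5/3.

5/3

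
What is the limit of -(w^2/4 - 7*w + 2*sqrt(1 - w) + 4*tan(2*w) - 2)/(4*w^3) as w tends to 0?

Substitution gives 0/0 (the numerator vanishes to order 3).
Expand each term to order w^3: the coefficient of w^3 in 4·tan(2w) is 32/3 and in 2·√(1 - w) is -1/8.
Lower-order terms cancel with the polynomial part, so the numerator is (253/24)·w^3 + o(w^3), and the limit is (253/24)/(-4) = -253/96.

-253/96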